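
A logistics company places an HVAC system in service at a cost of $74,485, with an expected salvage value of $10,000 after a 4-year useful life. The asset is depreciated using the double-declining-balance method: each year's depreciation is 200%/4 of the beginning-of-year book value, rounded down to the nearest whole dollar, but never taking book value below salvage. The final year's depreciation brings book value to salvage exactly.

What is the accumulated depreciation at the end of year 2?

Depreciable base = $74,485 − $10,000 = $64,485.
Year 1: ⌊$74,485 × 200%/4⌋ = $37,242. Book value $37,243.
Year 2: ⌊$37,243 × 200%/4⌋ = $18,621. Book value $18,622.
Accumulated through year 2 = $74,485 − $18,622 = $55,863.

$55,863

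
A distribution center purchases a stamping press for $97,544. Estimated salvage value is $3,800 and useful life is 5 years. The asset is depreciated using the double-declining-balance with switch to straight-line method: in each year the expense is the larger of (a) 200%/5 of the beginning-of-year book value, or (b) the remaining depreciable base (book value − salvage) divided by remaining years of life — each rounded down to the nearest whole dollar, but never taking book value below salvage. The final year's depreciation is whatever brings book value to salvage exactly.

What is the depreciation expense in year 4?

$8,635

Depreciable base = $97,544 − $3,800 = $93,744.
Year 1: DB = ⌊$97,544 × 200%/5⌋ = $39,017; SL = ⌊$93,744/5⌋ = $18,748 → take DB $39,017. Book value $58,527.
Year 2: DB = ⌊$58,527 × 200%/5⌋ = $23,410; SL = ⌊$54,727/4⌋ = $13,681 → take DB $23,410. Book value $35,117.
Year 3: DB = ⌊$35,117 × 200%/5⌋ = $14,046; SL = ⌊$31,317/3⌋ = $10,439 → take DB $14,046. Book value $21,071.
Year 4: DB = ⌊$21,071 × 200%/5⌋ = $8,428; SL = ⌊$17,271/2⌋ = $8,635 → take SL $8,635. Book value $12,436.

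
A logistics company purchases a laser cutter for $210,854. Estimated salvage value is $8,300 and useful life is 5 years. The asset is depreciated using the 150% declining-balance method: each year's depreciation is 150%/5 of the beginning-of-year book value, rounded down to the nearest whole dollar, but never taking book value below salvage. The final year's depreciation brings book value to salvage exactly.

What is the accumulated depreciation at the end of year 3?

Depreciable base = $210,854 − $8,300 = $202,554.
Year 1: ⌊$210,854 × 150%/5⌋ = $63,256. Book value $147,598.
Year 2: ⌊$147,598 × 150%/5⌋ = $44,279. Book value $103,319.
Year 3: ⌊$103,319 × 150%/5⌋ = $30,995. Book value $72,324.
Accumulated through year 3 = $210,854 − $72,324 = $138,530.

$138,530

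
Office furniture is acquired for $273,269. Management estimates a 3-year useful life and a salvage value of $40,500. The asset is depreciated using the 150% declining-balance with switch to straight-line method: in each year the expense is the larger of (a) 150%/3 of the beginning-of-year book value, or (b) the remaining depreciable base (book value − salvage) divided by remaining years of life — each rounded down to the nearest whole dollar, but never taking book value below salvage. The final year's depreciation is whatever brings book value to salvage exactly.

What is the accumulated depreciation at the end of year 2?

$204,951

Depreciable base = $273,269 − $40,500 = $232,769.
Year 1: DB = ⌊$273,269 × 150%/3⌋ = $136,634; SL = ⌊$232,769/3⌋ = $77,589 → take DB $136,634. Book value $136,635.
Year 2: DB = ⌊$136,635 × 150%/3⌋ = $68,317; SL = ⌊$96,135/2⌋ = $48,067 → take DB $68,317. Book value $68,318.
Accumulated through year 2 = $273,269 − $68,318 = $204,951.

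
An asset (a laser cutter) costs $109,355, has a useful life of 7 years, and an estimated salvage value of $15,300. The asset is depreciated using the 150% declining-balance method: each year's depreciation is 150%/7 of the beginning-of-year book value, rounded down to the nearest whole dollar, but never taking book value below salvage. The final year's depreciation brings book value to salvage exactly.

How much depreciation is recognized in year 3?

$14,466

Depreciable base = $109,355 − $15,300 = $94,055.
Year 1: ⌊$109,355 × 150%/7⌋ = $23,433. Book value $85,922.
Year 2: ⌊$85,922 × 150%/7⌋ = $18,411. Book value $67,511.
Year 3: ⌊$67,511 × 150%/7⌋ = $14,466. Book value $53,045.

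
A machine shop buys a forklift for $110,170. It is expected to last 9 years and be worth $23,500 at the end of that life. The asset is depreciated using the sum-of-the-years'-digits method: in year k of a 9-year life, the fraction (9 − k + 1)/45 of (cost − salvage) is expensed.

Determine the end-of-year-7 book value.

$29,278

Depreciable base = $110,170 − $23,500 = $86,670.
Sum of the years' digits = 9+8+7+6+5+4+3+2+1 = 45.
Year 1: $86,670 × 9/45 = $17,334. Book value $92,836.
Year 2: $86,670 × 8/45 = $15,408. Book value $77,428.
Year 3: $86,670 × 7/45 = $13,482. Book value $63,946.
Year 4: $86,670 × 6/45 = $11,556. Book value $52,390.
Year 5: $86,670 × 5/45 = $9,630. Book value $42,760.
Year 6: $86,670 × 4/45 = $7,704. Book value $35,056.
Year 7: $86,670 × 3/45 = $5,778. Book value $29,278.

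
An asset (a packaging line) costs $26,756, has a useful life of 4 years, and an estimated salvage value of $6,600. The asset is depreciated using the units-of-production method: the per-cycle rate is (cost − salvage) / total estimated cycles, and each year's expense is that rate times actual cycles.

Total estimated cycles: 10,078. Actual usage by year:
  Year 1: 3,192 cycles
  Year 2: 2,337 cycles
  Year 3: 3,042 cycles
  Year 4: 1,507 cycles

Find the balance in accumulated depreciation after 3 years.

$17,142

Depreciable base = $26,756 − $6,600 = $20,156.
Rate = $20,156 / 10,078 cycles = $2 per cycle.
Year 1: 3,192 × $2 = $6,384. Book value $20,372.
Year 2: 2,337 × $2 = $4,674. Book value $15,698.
Year 3: 3,042 × $2 = $6,084. Book value $9,614.
Accumulated through year 3 = $26,756 − $9,614 = $17,142.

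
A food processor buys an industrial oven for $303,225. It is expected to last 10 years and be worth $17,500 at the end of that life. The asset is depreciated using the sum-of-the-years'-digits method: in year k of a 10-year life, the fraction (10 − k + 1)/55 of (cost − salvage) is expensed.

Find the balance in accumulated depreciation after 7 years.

$254,555

Depreciable base = $303,225 − $17,500 = $285,725.
Sum of the years' digits = 10+9+8+7+6+5+4+3+2+1 = 55.
Year 1: $285,725 × 10/55 = $51,950. Book value $251,275.
Year 2: $285,725 × 9/55 = $46,755. Book value $204,520.
Year 3: $285,725 × 8/55 = $41,560. Book value $162,960.
Year 4: $285,725 × 7/55 = $36,365. Book value $126,595.
Year 5: $285,725 × 6/55 = $31,170. Book value $95,425.
Year 6: $285,725 × 5/55 = $25,975. Book value $69,450.
Year 7: $285,725 × 4/55 = $20,780. Book value $48,670.
Accumulated through year 7 = $303,225 − $48,670 = $254,555.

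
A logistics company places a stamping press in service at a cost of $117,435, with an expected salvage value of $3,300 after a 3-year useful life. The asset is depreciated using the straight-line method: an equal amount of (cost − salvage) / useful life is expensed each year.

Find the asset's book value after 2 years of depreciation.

$41,345

Depreciable base = $117,435 − $3,300 = $114,135.
Annual expense = $114,135 / 3 = $38,045.
End of year 1: book value $79,390.
End of year 2: book value $41,345.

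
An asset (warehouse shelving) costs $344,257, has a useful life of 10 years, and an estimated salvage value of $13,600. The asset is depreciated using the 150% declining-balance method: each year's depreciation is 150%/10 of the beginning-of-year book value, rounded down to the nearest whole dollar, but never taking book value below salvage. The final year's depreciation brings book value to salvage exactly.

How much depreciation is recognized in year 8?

$16,554

Depreciable base = $344,257 − $13,600 = $330,657.
Year 1: ⌊$344,257 × 150%/10⌋ = $51,638. Book value $292,619.
Year 2: ⌊$292,619 × 150%/10⌋ = $43,892. Book value $248,727.
Year 3: ⌊$248,727 × 150%/10⌋ = $37,309. Book value $211,418.
Year 4: ⌊$211,418 × 150%/10⌋ = $31,712. Book value $179,706.
Year 5: ⌊$179,706 × 150%/10⌋ = $26,955. Book value $152,751.
Year 6: ⌊$152,751 × 150%/10⌋ = $22,912. Book value $129,839.
Year 7: ⌊$129,839 × 150%/10⌋ = $19,475. Book value $110,364.
Year 8: ⌊$110,364 × 150%/10⌋ = $16,554. Book value $93,810.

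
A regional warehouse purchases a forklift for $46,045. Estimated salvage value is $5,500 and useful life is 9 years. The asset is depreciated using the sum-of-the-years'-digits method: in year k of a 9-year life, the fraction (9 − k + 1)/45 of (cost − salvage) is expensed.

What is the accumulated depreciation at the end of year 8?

Depreciable base = $46,045 − $5,500 = $40,545.
Sum of the years' digits = 9+8+7+6+5+4+3+2+1 = 45.
Year 1: $40,545 × 9/45 = $8,109. Book value $37,936.
Year 2: $40,545 × 8/45 = $7,208. Book value $30,728.
Year 3: $40,545 × 7/45 = $6,307. Book value $24,421.
Year 4: $40,545 × 6/45 = $5,406. Book value $19,015.
Year 5: $40,545 × 5/45 = $4,505. Book value $14,510.
Year 6: $40,545 × 4/45 = $3,604. Book value $10,906.
Year 7: $40,545 × 3/45 = $2,703. Book value $8,203.
Year 8: $40,545 × 2/45 = $1,802. Book value $6,401.
Accumulated through year 8 = $46,045 − $6,401 = $39,644.

$39,644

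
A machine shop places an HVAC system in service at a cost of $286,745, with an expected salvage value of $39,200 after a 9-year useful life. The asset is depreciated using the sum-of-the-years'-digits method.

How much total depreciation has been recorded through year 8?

Depreciable base = $286,745 − $39,200 = $247,545.
Sum of the years' digits = 9+8+7+6+5+4+3+2+1 = 45.
Year 1: $247,545 × 9/45 = $49,509. Book value $237,236.
Year 2: $247,545 × 8/45 = $44,008. Book value $193,228.
Year 3: $247,545 × 7/45 = $38,507. Book value $154,721.
Year 4: $247,545 × 6/45 = $33,006. Book value $121,715.
Year 5: $247,545 × 5/45 = $27,505. Book value $94,210.
Year 6: $247,545 × 4/45 = $22,004. Book value $72,206.
Year 7: $247,545 × 3/45 = $16,503. Book value $55,703.
Year 8: $247,545 × 2/45 = $11,002. Book value $44,701.
Accumulated through year 8 = $286,745 − $44,701 = $242,044.

$242,044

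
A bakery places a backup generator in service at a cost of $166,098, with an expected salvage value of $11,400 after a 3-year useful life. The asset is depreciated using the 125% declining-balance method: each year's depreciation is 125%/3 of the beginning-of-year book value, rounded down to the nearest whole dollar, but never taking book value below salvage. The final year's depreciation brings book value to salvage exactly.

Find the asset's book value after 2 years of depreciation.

Depreciable base = $166,098 − $11,400 = $154,698.
Year 1: ⌊$166,098 × 125%/3⌋ = $69,207. Book value $96,891.
Year 2: ⌊$96,891 × 125%/3⌋ = $40,371. Book value $56,520.

$56,520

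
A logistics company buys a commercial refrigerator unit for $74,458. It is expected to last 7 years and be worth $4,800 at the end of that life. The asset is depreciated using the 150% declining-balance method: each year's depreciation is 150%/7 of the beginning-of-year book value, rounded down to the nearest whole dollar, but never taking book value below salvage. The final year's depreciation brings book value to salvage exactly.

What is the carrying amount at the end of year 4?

Depreciable base = $74,458 − $4,800 = $69,658.
Year 1: ⌊$74,458 × 150%/7⌋ = $15,955. Book value $58,503.
Year 2: ⌊$58,503 × 150%/7⌋ = $12,536. Book value $45,967.
Year 3: ⌊$45,967 × 150%/7⌋ = $9,850. Book value $36,117.
Year 4: ⌊$36,117 × 150%/7⌋ = $7,739. Book value $28,378.

$28,378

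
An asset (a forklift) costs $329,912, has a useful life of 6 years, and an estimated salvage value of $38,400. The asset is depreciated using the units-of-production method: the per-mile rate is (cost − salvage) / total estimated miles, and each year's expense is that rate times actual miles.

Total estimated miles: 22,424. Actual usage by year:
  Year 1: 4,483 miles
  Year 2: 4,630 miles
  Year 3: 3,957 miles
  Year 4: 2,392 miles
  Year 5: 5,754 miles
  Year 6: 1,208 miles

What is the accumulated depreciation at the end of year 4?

$201,006

Depreciable base = $329,912 − $38,400 = $291,512.
Rate = $291,512 / 22,424 miles = $13 per mile.
Year 1: 4,483 × $13 = $58,279. Book value $271,633.
Year 2: 4,630 × $13 = $60,190. Book value $211,443.
Year 3: 3,957 × $13 = $51,441. Book value $160,002.
Year 4: 2,392 × $13 = $31,096. Book value $128,906.
Accumulated through year 4 = $329,912 − $128,906 = $201,006.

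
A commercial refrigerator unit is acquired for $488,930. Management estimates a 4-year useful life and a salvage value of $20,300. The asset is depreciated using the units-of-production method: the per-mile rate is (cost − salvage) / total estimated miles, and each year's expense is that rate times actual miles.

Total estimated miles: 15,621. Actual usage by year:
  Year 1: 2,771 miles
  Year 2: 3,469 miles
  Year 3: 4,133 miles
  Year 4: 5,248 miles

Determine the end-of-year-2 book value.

$301,730

Depreciable base = $488,930 − $20,300 = $468,630.
Rate = $468,630 / 15,621 miles = $30 per mile.
Year 1: 2,771 × $30 = $83,130. Book value $405,800.
Year 2: 3,469 × $30 = $104,070. Book value $301,730.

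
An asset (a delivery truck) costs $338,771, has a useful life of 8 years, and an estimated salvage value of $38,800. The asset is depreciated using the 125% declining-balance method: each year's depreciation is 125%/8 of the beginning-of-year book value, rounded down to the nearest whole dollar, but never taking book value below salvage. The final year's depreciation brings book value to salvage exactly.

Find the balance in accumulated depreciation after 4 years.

Depreciable base = $338,771 − $38,800 = $299,971.
Year 1: ⌊$338,771 × 125%/8⌋ = $52,932. Book value $285,839.
Year 2: ⌊$285,839 × 125%/8⌋ = $44,662. Book value $241,177.
Year 3: ⌊$241,177 × 125%/8⌋ = $37,683. Book value $203,494.
Year 4: ⌊$203,494 × 125%/8⌋ = $31,795. Book value $171,699.
Accumulated through year 4 = $338,771 − $171,699 = $167,072.

$167,072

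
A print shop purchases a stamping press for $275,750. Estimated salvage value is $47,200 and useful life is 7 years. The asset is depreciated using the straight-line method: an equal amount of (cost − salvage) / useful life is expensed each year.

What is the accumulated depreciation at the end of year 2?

$65,300

Depreciable base = $275,750 − $47,200 = $228,550.
Annual expense = $228,550 / 7 = $32,650.
End of year 1: book value $243,100.
End of year 2: book value $210,450.
Accumulated through year 2 = $275,750 − $210,450 = $65,300.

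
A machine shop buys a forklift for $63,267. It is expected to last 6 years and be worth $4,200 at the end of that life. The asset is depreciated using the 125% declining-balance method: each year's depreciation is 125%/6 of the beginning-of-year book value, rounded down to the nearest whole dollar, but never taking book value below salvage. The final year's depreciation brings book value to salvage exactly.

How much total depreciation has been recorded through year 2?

Depreciable base = $63,267 − $4,200 = $59,067.
Year 1: ⌊$63,267 × 125%/6⌋ = $13,180. Book value $50,087.
Year 2: ⌊$50,087 × 125%/6⌋ = $10,434. Book value $39,653.
Accumulated through year 2 = $63,267 − $39,653 = $23,614.

$23,614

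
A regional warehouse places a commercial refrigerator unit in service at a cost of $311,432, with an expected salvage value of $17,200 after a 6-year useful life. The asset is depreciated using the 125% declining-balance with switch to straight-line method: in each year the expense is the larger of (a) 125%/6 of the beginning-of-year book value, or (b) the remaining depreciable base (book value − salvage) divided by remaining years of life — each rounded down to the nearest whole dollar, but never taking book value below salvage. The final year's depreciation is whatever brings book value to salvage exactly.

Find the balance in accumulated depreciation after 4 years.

Depreciable base = $311,432 − $17,200 = $294,232.
Year 1: DB = ⌊$311,432 × 125%/6⌋ = $64,881; SL = ⌊$294,232/6⌋ = $49,038 → take DB $64,881. Book value $246,551.
Year 2: DB = ⌊$246,551 × 125%/6⌋ = $51,364; SL = ⌊$229,351/5⌋ = $45,870 → take DB $51,364. Book value $195,187.
Year 3: DB = ⌊$195,187 × 125%/6⌋ = $40,663; SL = ⌊$177,987/4⌋ = $44,496 → take SL $44,496. Book value $150,691.
Year 4: DB = ⌊$150,691 × 125%/6⌋ = $31,393; SL = ⌊$133,491/3⌋ = $44,497 → take SL $44,497. Book value $106,194.
Accumulated through year 4 = $311,432 − $106,194 = $205,238.

$205,238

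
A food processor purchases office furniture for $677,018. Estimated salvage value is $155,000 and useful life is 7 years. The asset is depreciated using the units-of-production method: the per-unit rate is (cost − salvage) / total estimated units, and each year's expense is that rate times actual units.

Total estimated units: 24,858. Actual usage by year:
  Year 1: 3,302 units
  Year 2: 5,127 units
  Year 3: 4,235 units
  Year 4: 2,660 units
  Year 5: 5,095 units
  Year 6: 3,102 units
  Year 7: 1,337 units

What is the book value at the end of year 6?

$183,077

Depreciable base = $677,018 − $155,000 = $522,018.
Rate = $522,018 / 24,858 units = $21 per unit.
Year 1: 3,302 × $21 = $69,342. Book value $607,676.
Year 2: 5,127 × $21 = $107,667. Book value $500,009.
Year 3: 4,235 × $21 = $88,935. Book value $411,074.
Year 4: 2,660 × $21 = $55,860. Book value $355,214.
Year 5: 5,095 × $21 = $106,995. Book value $248,219.
Year 6: 3,102 × $21 = $65,142. Book value $183,077.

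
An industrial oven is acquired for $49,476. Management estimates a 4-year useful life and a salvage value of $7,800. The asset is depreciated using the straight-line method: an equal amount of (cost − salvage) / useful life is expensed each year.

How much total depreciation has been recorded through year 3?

Depreciable base = $49,476 − $7,800 = $41,676.
Annual expense = $41,676 / 4 = $10,419.
End of year 1: book value $39,057.
End of year 2: book value $28,638.
End of year 3: book value $18,219.
Accumulated through year 3 = $49,476 − $18,219 = $31,257.

$31,257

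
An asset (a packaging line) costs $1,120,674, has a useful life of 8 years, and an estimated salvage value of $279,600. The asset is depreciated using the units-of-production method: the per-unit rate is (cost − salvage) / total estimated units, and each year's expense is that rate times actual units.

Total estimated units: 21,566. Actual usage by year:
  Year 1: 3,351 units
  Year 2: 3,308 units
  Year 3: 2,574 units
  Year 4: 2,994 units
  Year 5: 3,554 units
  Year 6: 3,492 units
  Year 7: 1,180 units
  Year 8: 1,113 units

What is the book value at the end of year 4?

Depreciable base = $1,120,674 − $279,600 = $841,074.
Rate = $841,074 / 21,566 units = $39 per unit.
Year 1: 3,351 × $39 = $130,689. Book value $989,985.
Year 2: 3,308 × $39 = $129,012. Book value $860,973.
Year 3: 2,574 × $39 = $100,386. Book value $760,587.
Year 4: 2,994 × $39 = $116,766. Book value $643,821.

$643,821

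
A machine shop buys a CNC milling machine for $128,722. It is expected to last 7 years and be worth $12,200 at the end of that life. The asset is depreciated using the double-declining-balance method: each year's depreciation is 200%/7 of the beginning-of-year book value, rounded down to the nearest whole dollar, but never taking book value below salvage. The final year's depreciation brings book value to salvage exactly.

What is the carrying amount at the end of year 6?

$17,097

Depreciable base = $128,722 − $12,200 = $116,522.
Year 1: ⌊$128,722 × 200%/7⌋ = $36,777. Book value $91,945.
Year 2: ⌊$91,945 × 200%/7⌋ = $26,270. Book value $65,675.
Year 3: ⌊$65,675 × 200%/7⌋ = $18,764. Book value $46,911.
Year 4: ⌊$46,911 × 200%/7⌋ = $13,403. Book value $33,508.
Year 5: ⌊$33,508 × 200%/7⌋ = $9,573. Book value $23,935.
Year 6: ⌊$23,935 × 200%/7⌋ = $6,838. Book value $17,097.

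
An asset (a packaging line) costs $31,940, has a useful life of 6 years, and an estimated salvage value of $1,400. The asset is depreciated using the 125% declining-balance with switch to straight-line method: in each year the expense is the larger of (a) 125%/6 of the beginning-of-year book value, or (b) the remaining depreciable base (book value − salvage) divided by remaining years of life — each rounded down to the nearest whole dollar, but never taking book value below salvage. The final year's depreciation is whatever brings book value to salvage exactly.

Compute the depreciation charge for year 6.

Depreciable base = $31,940 − $1,400 = $30,540.
Year 1: DB = ⌊$31,940 × 125%/6⌋ = $6,654; SL = ⌊$30,540/6⌋ = $5,090 → take DB $6,654. Book value $25,286.
Year 2: DB = ⌊$25,286 × 125%/6⌋ = $5,267; SL = ⌊$23,886/5⌋ = $4,777 → take DB $5,267. Book value $20,019.
Year 3: DB = ⌊$20,019 × 125%/6⌋ = $4,170; SL = ⌊$18,619/4⌋ = $4,654 → take SL $4,654. Book value $15,365.
Year 4: DB = ⌊$15,365 × 125%/6⌋ = $3,201; SL = ⌊$13,965/3⌋ = $4,655 → take SL $4,655. Book value $10,710.
Year 5: DB = ⌊$10,710 × 125%/6⌋ = $2,231; SL = ⌊$9,310/2⌋ = $4,655 → take SL $4,655. Book value $6,055.
Year 6 (final): $6,055 − $1,400 = $4,655. Book value $1,400.

$4,655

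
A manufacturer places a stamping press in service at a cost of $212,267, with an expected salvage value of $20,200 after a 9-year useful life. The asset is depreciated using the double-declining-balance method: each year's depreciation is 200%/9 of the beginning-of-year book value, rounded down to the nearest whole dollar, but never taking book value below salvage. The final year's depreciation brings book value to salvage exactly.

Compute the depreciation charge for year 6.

Depreciable base = $212,267 − $20,200 = $192,067.
Year 1: ⌊$212,267 × 200%/9⌋ = $47,170. Book value $165,097.
Year 2: ⌊$165,097 × 200%/9⌋ = $36,688. Book value $128,409.
Year 3: ⌊$128,409 × 200%/9⌋ = $28,535. Book value $99,874.
Year 4: ⌊$99,874 × 200%/9⌋ = $22,194. Book value $77,680.
Year 5: ⌊$77,680 × 200%/9⌋ = $17,262. Book value $60,418.
Year 6: ⌊$60,418 × 200%/9⌋ = $13,426. Book value $46,992.

$13,426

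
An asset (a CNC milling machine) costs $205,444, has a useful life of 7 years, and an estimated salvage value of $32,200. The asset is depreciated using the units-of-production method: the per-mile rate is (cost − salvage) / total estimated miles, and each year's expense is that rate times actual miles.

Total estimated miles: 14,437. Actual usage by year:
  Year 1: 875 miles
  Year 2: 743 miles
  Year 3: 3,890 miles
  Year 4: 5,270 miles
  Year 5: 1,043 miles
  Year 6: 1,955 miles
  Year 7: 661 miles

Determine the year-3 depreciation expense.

Depreciable base = $205,444 − $32,200 = $173,244.
Rate = $173,244 / 14,437 miles = $12 per mile.
Year 1: 875 × $12 = $10,500. Book value $194,944.
Year 2: 743 × $12 = $8,916. Book value $186,028.
Year 3: 3,890 × $12 = $46,680. Book value $139,348.

$46,680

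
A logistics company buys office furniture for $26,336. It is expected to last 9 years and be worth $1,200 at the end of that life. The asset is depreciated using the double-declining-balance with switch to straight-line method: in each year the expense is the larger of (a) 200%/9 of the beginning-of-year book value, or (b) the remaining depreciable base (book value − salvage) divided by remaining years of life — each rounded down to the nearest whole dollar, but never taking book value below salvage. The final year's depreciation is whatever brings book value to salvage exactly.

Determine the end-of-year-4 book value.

$9,639

Depreciable base = $26,336 − $1,200 = $25,136.
Year 1: DB = ⌊$26,336 × 200%/9⌋ = $5,852; SL = ⌊$25,136/9⌋ = $2,792 → take DB $5,852. Book value $20,484.
Year 2: DB = ⌊$20,484 × 200%/9⌋ = $4,552; SL = ⌊$19,284/8⌋ = $2,410 → take DB $4,552. Book value $15,932.
Year 3: DB = ⌊$15,932 × 200%/9⌋ = $3,540; SL = ⌊$14,732/7⌋ = $2,104 → take DB $3,540. Book value $12,392.
Year 4: DB = ⌊$12,392 × 200%/9⌋ = $2,753; SL = ⌊$11,192/6⌋ = $1,865 → take DB $2,753. Book value $9,639.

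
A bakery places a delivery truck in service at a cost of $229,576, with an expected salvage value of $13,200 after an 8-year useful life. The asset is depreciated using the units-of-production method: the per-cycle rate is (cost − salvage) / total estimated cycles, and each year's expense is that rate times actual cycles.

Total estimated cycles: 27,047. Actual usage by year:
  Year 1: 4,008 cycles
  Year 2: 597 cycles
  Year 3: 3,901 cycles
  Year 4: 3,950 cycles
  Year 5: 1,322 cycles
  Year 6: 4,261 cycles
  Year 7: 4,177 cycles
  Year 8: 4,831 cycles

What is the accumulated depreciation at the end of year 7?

Depreciable base = $229,576 − $13,200 = $216,376.
Rate = $216,376 / 27,047 cycles = $8 per cycle.
Year 1: 4,008 × $8 = $32,064. Book value $197,512.
Year 2: 597 × $8 = $4,776. Book value $192,736.
Year 3: 3,901 × $8 = $31,208. Book value $161,528.
Year 4: 3,950 × $8 = $31,600. Book value $129,928.
Year 5: 1,322 × $8 = $10,576. Book value $119,352.
Year 6: 4,261 × $8 = $34,088. Book value $85,264.
Year 7: 4,177 × $8 = $33,416. Book value $51,848.
Accumulated through year 7 = $229,576 − $51,848 = $177,728.

$177,728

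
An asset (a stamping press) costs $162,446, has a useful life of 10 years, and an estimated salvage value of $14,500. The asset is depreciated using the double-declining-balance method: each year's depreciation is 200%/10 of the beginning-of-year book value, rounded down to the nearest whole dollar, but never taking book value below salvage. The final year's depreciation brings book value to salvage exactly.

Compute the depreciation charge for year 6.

Depreciable base = $162,446 − $14,500 = $147,946.
Year 1: ⌊$162,446 × 200%/10⌋ = $32,489. Book value $129,957.
Year 2: ⌊$129,957 × 200%/10⌋ = $25,991. Book value $103,966.
Year 3: ⌊$103,966 × 200%/10⌋ = $20,793. Book value $83,173.
Year 4: ⌊$83,173 × 200%/10⌋ = $16,634. Book value $66,539.
Year 5: ⌊$66,539 × 200%/10⌋ = $13,307. Book value $53,232.
Year 6: ⌊$53,232 × 200%/10⌋ = $10,646. Book value $42,586.

$10,646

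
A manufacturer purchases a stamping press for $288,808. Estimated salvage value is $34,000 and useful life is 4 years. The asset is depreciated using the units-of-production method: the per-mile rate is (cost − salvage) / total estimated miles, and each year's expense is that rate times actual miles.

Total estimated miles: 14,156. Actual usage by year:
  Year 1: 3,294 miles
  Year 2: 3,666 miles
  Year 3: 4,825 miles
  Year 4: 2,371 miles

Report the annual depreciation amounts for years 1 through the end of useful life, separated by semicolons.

$59,292; $65,988; $86,850; $42,678

Depreciable base = $288,808 − $34,000 = $254,808.
Rate = $254,808 / 14,156 miles = $18 per mile.
Year 1: 3,294 × $18 = $59,292. Book value $229,516.
Year 2: 3,666 × $18 = $65,988. Book value $163,528.
Year 3: 4,825 × $18 = $86,850. Book value $76,678.
Year 4: 2,371 × $18 = $42,678. Book value $34,000.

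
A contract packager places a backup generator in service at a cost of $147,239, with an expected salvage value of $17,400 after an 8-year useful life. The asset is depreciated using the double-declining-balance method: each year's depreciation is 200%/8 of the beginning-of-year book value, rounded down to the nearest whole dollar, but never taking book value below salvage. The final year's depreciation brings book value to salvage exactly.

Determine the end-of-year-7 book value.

$19,656

Depreciable base = $147,239 − $17,400 = $129,839.
Year 1: ⌊$147,239 × 200%/8⌋ = $36,809. Book value $110,430.
Year 2: ⌊$110,430 × 200%/8⌋ = $27,607. Book value $82,823.
Year 3: ⌊$82,823 × 200%/8⌋ = $20,705. Book value $62,118.
Year 4: ⌊$62,118 × 200%/8⌋ = $15,529. Book value $46,589.
Year 5: ⌊$46,589 × 200%/8⌋ = $11,647. Book value $34,942.
Year 6: ⌊$34,942 × 200%/8⌋ = $8,735. Book value $26,207.
Year 7: ⌊$26,207 × 200%/8⌋ = $6,551. Book value $19,656.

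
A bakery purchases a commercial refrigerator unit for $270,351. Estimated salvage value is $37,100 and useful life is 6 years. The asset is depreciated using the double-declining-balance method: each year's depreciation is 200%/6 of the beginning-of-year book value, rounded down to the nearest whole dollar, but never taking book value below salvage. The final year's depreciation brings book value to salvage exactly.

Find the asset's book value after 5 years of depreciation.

$37,100

Depreciable base = $270,351 − $37,100 = $233,251.
Year 1: ⌊$270,351 × 200%/6⌋ = $90,117. Book value $180,234.
Year 2: ⌊$180,234 × 200%/6⌋ = $60,078. Book value $120,156.
Year 3: ⌊$120,156 × 200%/6⌋ = $40,052. Book value $80,104.
Year 4: ⌊$80,104 × 200%/6⌋ = $26,701. Book value $53,403.
Year 5: ⌊$53,403 × 200%/6⌋ = $17,801, capped at $16,303. Book value $37,100.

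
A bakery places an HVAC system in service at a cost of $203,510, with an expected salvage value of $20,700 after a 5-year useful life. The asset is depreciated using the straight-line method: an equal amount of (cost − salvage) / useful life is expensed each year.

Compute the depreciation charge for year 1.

$36,562

Depreciable base = $203,510 − $20,700 = $182,810.
Annual expense = $182,810 / 5 = $36,562.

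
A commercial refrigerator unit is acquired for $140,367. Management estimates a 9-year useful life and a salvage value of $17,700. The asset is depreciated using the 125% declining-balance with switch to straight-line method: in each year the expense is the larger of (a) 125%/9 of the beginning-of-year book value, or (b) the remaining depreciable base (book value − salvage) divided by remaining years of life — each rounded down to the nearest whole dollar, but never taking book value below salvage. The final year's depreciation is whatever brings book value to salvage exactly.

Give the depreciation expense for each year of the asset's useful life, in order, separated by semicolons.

$19,495; $16,787; $14,456; $12,448; $11,896; $11,896; $11,896; $11,896; $11,897

Depreciable base = $140,367 − $17,700 = $122,667.
Year 1: DB = ⌊$140,367 × 125%/9⌋ = $19,495; SL = ⌊$122,667/9⌋ = $13,629 → take DB $19,495. Book value $120,872.
Year 2: DB = ⌊$120,872 × 125%/9⌋ = $16,787; SL = ⌊$103,172/8⌋ = $12,896 → take DB $16,787. Book value $104,085.
Year 3: DB = ⌊$104,085 × 125%/9⌋ = $14,456; SL = ⌊$86,385/7⌋ = $12,340 → take DB $14,456. Book value $89,629.
Year 4: DB = ⌊$89,629 × 125%/9⌋ = $12,448; SL = ⌊$71,929/6⌋ = $11,988 → take DB $12,448. Book value $77,181.
Year 5: DB = ⌊$77,181 × 125%/9⌋ = $10,719; SL = ⌊$59,481/5⌋ = $11,896 → take SL $11,896. Book value $65,285.
Year 6: DB = ⌊$65,285 × 125%/9⌋ = $9,067; SL = ⌊$47,585/4⌋ = $11,896 → take SL $11,896. Book value $53,389.
Year 7: DB = ⌊$53,389 × 125%/9⌋ = $7,415; SL = ⌊$35,689/3⌋ = $11,896 → take SL $11,896. Book value $41,493.
Year 8: DB = ⌊$41,493 × 125%/9⌋ = $5,762; SL = ⌊$23,793/2⌋ = $11,896 → take SL $11,896. Book value $29,597.
Year 9 (final): $29,597 − $17,700 = $11,897. Book value $17,700.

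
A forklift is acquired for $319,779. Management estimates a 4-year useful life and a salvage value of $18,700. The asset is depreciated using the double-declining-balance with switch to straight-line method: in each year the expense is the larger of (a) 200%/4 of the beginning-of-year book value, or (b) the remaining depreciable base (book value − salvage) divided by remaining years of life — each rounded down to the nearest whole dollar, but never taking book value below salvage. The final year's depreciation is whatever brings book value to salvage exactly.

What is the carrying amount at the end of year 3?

$39,973

Depreciable base = $319,779 − $18,700 = $301,079.
Year 1: DB = ⌊$319,779 × 200%/4⌋ = $159,889; SL = ⌊$301,079/4⌋ = $75,269 → take DB $159,889. Book value $159,890.
Year 2: DB = ⌊$159,890 × 200%/4⌋ = $79,945; SL = ⌊$141,190/3⌋ = $47,063 → take DB $79,945. Book value $79,945.
Year 3: DB = ⌊$79,945 × 200%/4⌋ = $39,972; SL = ⌊$61,245/2⌋ = $30,622 → take DB $39,972. Book value $39,973.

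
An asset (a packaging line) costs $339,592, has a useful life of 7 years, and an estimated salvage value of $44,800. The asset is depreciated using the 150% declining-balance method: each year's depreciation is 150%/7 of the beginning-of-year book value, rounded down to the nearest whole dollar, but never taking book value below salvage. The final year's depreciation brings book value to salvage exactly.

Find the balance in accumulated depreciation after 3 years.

$174,869

Depreciable base = $339,592 − $44,800 = $294,792.
Year 1: ⌊$339,592 × 150%/7⌋ = $72,769. Book value $266,823.
Year 2: ⌊$266,823 × 150%/7⌋ = $57,176. Book value $209,647.
Year 3: ⌊$209,647 × 150%/7⌋ = $44,924. Book value $164,723.
Accumulated through year 3 = $339,592 − $164,723 = $174,869.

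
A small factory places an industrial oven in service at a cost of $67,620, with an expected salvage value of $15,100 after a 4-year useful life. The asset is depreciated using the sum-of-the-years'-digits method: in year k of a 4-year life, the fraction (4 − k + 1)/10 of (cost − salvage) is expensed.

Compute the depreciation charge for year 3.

$10,504

Depreciable base = $67,620 − $15,100 = $52,520.
Sum of the years' digits = 4+3+2+1 = 10.
Year 1: $52,520 × 4/10 = $21,008. Book value $46,612.
Year 2: $52,520 × 3/10 = $15,756. Book value $30,856.
Year 3: $52,520 × 2/10 = $10,504. Book value $20,352.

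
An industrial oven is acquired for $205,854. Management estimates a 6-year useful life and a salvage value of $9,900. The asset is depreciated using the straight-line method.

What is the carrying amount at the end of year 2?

Depreciable base = $205,854 − $9,900 = $195,954.
Annual expense = $195,954 / 6 = $32,659.
End of year 1: book value $173,195.
End of year 2: book value $140,536.

$140,536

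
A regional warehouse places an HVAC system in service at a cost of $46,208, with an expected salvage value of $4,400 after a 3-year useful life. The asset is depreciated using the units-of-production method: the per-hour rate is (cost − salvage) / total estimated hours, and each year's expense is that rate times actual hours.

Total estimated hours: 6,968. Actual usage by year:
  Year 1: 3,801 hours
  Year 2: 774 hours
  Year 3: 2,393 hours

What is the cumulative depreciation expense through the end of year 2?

$27,450

Depreciable base = $46,208 − $4,400 = $41,808.
Rate = $41,808 / 6,968 hours = $6 per hour.
Year 1: 3,801 × $6 = $22,806. Book value $23,402.
Year 2: 774 × $6 = $4,644. Book value $18,758.
Accumulated through year 2 = $46,208 − $18,758 = $27,450.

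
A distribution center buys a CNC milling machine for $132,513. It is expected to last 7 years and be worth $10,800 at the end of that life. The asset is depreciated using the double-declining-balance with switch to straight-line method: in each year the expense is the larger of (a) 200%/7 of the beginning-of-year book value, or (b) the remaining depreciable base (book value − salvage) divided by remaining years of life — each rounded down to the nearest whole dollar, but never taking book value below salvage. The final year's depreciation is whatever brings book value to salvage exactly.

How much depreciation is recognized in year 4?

Depreciable base = $132,513 − $10,800 = $121,713.
Year 1: DB = ⌊$132,513 × 200%/7⌋ = $37,860; SL = ⌊$121,713/7⌋ = $17,387 → take DB $37,860. Book value $94,653.
Year 2: DB = ⌊$94,653 × 200%/7⌋ = $27,043; SL = ⌊$83,853/6⌋ = $13,975 → take DB $27,043. Book value $67,610.
Year 3: DB = ⌊$67,610 × 200%/7⌋ = $19,317; SL = ⌊$56,810/5⌋ = $11,362 → take DB $19,317. Book value $48,293.
Year 4: DB = ⌊$48,293 × 200%/7⌋ = $13,798; SL = ⌊$37,493/4⌋ = $9,373 → take DB $13,798. Book value $34,495.

$13,798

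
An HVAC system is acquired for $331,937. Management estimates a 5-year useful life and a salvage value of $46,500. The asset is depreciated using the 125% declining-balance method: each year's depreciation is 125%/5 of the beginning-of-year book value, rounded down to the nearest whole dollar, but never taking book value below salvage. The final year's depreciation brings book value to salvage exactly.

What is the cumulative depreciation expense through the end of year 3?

$191,900

Depreciable base = $331,937 − $46,500 = $285,437.
Year 1: ⌊$331,937 × 125%/5⌋ = $82,984. Book value $248,953.
Year 2: ⌊$248,953 × 125%/5⌋ = $62,238. Book value $186,715.
Year 3: ⌊$186,715 × 125%/5⌋ = $46,678. Book value $140,037.
Accumulated through year 3 = $331,937 − $140,037 = $191,900.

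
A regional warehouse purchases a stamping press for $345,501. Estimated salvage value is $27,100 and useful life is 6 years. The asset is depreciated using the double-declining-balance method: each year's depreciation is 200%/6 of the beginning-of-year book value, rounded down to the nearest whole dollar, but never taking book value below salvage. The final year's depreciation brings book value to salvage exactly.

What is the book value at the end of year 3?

$102,371

Depreciable base = $345,501 − $27,100 = $318,401.
Year 1: ⌊$345,501 × 200%/6⌋ = $115,167. Book value $230,334.
Year 2: ⌊$230,334 × 200%/6⌋ = $76,778. Book value $153,556.
Year 3: ⌊$153,556 × 200%/6⌋ = $51,185. Book value $102,371.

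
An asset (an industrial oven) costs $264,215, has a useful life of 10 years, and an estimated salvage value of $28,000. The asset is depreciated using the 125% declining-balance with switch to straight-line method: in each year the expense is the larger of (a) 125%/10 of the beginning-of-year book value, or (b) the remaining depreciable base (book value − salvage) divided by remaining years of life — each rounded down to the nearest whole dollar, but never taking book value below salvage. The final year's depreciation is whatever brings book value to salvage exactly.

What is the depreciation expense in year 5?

Depreciable base = $264,215 − $28,000 = $236,215.
Year 1: DB = ⌊$264,215 × 125%/10⌋ = $33,026; SL = ⌊$236,215/10⌋ = $23,621 → take DB $33,026. Book value $231,189.
Year 2: DB = ⌊$231,189 × 125%/10⌋ = $28,898; SL = ⌊$203,189/9⌋ = $22,576 → take DB $28,898. Book value $202,291.
Year 3: DB = ⌊$202,291 × 125%/10⌋ = $25,286; SL = ⌊$174,291/8⌋ = $21,786 → take DB $25,286. Book value $177,005.
Year 4: DB = ⌊$177,005 × 125%/10⌋ = $22,125; SL = ⌊$149,005/7⌋ = $21,286 → take DB $22,125. Book value $154,880.
Year 5: DB = ⌊$154,880 × 125%/10⌋ = $19,360; SL = ⌊$126,880/6⌋ = $21,146 → take SL $21,146. Book value $133,734.

$21,146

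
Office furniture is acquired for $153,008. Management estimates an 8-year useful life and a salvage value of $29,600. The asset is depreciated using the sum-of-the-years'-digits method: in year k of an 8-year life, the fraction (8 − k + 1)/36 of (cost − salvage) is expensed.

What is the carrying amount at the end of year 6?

$39,884

Depreciable base = $153,008 − $29,600 = $123,408.
Sum of the years' digits = 8+7+6+5+4+3+2+1 = 36.
Year 1: $123,408 × 8/36 = $27,424. Book value $125,584.
Year 2: $123,408 × 7/36 = $23,996. Book value $101,588.
Year 3: $123,408 × 6/36 = $20,568. Book value $81,020.
Year 4: $123,408 × 5/36 = $17,140. Book value $63,880.
Year 5: $123,408 × 4/36 = $13,712. Book value $50,168.
Year 6: $123,408 × 3/36 = $10,284. Book value $39,884.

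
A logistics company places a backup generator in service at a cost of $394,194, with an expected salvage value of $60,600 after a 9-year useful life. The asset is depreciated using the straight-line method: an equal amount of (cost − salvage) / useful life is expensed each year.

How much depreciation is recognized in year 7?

Depreciable base = $394,194 − $60,600 = $333,594.
Annual expense = $333,594 / 9 = $37,066.

$37,066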